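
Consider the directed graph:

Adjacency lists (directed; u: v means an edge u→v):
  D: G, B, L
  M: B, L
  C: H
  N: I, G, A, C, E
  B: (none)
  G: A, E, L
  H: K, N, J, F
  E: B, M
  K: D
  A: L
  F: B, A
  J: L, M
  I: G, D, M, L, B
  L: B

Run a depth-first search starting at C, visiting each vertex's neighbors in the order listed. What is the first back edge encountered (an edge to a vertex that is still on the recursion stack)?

DFS from C (visiting each vertex's neighbors in the order listed); mark gray on enter, black on exit:
C gray
  H gray
    K gray
      D gray
        G gray
          A gray
            L gray
              B gray
              B black
            L black
          A black
          E gray
            E→B: B black — skip
            M gray
              M→B: B black — skip
              M→L: L black — skip
            M black
          E black
          G→L: L black — skip
        G black
        D→B: B black — skip
        D→L: L black — skip
      D black
    K black
    N gray
      I gray
        I→G: G black — skip
        I→D: D black — skip
        I→M: M black — skip
        I→L: L black — skip
        I→B: B black — skip
      I black
      N→G: G black — skip
      N→A: A black — skip
      N→C: C is gray → back edge
First back edge: N → C.

N->C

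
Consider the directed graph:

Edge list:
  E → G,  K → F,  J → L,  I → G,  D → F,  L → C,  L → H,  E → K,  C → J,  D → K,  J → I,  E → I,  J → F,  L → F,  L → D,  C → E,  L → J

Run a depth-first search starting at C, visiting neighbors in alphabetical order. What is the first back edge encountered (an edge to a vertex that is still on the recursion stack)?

L->C

DFS from C (visiting neighbors in alphabetical order); mark gray on enter, black on exit:
C gray
  E gray
    G gray
    G black
    I gray
      I→G: G black — skip
    I black
    K gray
      F gray
      F black
    K black
  E black
  J gray
    J→F: F black — skip
    J→I: I black — skip
    L gray
      L→C: C is gray → back edge
First back edge: L → C.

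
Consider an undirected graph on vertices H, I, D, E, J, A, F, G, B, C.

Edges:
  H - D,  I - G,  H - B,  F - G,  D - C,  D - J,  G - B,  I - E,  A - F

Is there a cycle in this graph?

No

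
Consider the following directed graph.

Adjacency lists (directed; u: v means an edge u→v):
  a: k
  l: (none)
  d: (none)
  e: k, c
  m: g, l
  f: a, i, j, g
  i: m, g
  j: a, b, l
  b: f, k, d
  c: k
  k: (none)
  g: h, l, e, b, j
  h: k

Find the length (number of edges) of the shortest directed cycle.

3

For each vertex v, BFS finds the shortest path from v back to v.
The shortest such closed walk is f → g → b → f, length 3.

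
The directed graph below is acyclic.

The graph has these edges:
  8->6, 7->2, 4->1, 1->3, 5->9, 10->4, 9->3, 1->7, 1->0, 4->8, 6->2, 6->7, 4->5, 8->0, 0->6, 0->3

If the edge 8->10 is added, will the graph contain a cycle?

Yes

Adding 8→10 creates a cycle iff 10 can already reach 8.
Path from 10: 10 → 4 → 8.
So 10 → … → 8 → 10 is a cycle.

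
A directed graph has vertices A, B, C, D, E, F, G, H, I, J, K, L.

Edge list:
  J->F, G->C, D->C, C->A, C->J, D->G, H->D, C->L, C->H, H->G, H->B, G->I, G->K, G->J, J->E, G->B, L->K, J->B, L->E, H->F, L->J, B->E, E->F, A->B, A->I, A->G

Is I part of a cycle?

I lies on a cycle iff there is a path from I back to itself.
Exploring from I, it never reaches itself; equivalently, its strongly connected component is a singleton.

No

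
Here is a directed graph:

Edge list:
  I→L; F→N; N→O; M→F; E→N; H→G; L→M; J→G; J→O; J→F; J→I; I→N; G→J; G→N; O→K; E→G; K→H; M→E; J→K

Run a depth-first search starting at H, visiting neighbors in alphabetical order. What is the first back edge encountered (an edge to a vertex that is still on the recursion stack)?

K->H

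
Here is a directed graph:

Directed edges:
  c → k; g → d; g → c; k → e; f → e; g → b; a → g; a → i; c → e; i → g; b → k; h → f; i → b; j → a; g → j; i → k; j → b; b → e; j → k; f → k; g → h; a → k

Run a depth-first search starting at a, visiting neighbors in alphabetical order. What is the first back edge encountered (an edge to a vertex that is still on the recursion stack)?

DFS from a (visiting neighbors in alphabetical order); mark gray on enter, black on exit:
a gray
  g gray
    b gray
      e gray
      e black
      k gray
        k→e: e black — skip
      k black
    b black
    c gray
      c→e: e black — skip
      c→k: k black — skip
    c black
    d gray
    d black
    h gray
      f gray
        f→e: e black — skip
        f→k: k black — skip
      f black
    h black
    j gray
      j→a: a is gray → back edge
First back edge: j → a.

j->a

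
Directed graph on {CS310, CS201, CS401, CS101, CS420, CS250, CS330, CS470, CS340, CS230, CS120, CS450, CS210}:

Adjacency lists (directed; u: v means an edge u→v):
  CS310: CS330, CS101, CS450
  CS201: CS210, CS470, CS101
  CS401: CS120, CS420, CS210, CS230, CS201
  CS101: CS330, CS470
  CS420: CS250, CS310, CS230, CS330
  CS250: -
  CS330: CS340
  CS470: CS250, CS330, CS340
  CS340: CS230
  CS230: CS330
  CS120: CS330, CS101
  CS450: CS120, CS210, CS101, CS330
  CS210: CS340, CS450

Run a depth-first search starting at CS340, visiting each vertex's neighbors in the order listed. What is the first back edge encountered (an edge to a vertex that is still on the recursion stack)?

DFS from CS340 (visiting each vertex's neighbors in the order listed); mark gray on enter, black on exit:
CS340 gray
  CS230 gray
    CS330 gray
      CS330→CS340: CS340 is gray → back edge
First back edge: CS330 → CS340.

CS330→CS340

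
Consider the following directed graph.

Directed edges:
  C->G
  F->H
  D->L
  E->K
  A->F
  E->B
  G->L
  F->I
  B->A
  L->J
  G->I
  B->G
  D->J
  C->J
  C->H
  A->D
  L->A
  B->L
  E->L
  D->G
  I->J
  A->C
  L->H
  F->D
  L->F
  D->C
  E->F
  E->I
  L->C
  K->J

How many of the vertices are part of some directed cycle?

6

A vertex is on a directed cycle iff it belongs to a strongly connected component of size ≥ 2 (or has a self-loop).
The vertices on cycles are {A, C, D, F, G, L} — 6 in total.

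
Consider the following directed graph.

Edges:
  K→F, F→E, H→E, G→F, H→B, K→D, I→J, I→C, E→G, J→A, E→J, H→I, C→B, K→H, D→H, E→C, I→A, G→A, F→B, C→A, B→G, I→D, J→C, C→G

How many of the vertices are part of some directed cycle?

9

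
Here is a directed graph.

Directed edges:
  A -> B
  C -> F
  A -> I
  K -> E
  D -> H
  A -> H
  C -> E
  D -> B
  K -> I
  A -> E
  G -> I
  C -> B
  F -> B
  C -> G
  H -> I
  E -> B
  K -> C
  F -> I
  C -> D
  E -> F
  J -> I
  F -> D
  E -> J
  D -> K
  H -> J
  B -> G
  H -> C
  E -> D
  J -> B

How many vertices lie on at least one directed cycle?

6

A vertex is on a directed cycle iff it belongs to a strongly connected component of size ≥ 2 (or has a self-loop).
The vertices on cycles are {C, D, E, F, H, K} — 6 in total.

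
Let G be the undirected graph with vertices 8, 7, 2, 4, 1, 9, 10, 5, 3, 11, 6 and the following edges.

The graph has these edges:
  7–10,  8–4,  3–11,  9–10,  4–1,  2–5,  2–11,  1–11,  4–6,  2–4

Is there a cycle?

Yes

DFS, tracking each vertex's parent; an edge to a visited non-parent vertex closes a cycle.
Start from 7:
visit 7 (parent –)
  visit 10 (parent 7)
    10–7: parent, skip
    visit 9 (parent 10)
      9–10: parent, skip
visit 8 (parent –)
  visit 4 (parent 8)
    4–8: parent, skip
    visit 2 (parent 4)
      visit 5 (parent 2)
        5–2: parent, skip
      visit 11 (parent 2)
        visit 3 (parent 11)
          3–11: parent, skip
        visit 1 (parent 11)
          1–11: parent, skip
          1–4: 4 visited and ≠ parent → cycle
Cycle: 4 – 2 – 11 – 1 – 4.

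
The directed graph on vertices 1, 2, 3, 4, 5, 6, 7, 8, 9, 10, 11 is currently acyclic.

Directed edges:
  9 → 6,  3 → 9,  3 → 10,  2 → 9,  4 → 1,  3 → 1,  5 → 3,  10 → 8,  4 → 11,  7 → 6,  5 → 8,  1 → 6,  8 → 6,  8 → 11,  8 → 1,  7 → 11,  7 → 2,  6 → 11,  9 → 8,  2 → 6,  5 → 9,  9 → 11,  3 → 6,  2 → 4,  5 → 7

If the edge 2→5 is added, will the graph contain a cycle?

Yes

Adding 2→5 creates a cycle iff 5 can already reach 2.
Path from 5: 5 → 7 → 2.
So 5 → … → 2 → 5 is a cycle.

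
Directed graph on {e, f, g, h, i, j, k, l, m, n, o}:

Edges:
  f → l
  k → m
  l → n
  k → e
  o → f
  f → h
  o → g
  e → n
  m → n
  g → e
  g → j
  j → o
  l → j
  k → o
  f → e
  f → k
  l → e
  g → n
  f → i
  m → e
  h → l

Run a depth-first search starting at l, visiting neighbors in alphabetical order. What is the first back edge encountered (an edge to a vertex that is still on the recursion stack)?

DFS from l (visiting neighbors in alphabetical order); mark gray on enter, black on exit:
l gray
  e gray
    n gray
    n black
  e black
  j gray
    o gray
      f gray
        f→e: e black — skip
        h gray
          h→l: l is gray → back edge
First back edge: h → l.

h→l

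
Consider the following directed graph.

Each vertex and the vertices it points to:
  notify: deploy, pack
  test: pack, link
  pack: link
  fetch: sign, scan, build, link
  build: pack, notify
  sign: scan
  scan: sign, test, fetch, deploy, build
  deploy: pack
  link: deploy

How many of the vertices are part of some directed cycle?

6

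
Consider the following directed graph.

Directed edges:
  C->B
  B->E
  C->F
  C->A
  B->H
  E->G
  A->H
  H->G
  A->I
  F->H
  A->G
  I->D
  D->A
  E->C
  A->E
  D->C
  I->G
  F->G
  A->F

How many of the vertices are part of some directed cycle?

A vertex is on a directed cycle iff it belongs to a strongly connected component of size ≥ 2 (or has a self-loop).
The vertices on cycles are {A, B, C, D, E, I} — 6 in total.

6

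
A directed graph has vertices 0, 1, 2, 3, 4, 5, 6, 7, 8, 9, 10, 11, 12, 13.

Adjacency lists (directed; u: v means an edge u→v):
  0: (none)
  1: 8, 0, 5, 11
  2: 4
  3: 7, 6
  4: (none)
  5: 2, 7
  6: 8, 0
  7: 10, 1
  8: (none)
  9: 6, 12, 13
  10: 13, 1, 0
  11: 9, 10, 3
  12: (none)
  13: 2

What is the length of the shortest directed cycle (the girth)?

For each vertex v, BFS finds the shortest path from v back to v.
The shortest such closed walk is 11 → 10 → 1 → 11, length 3.

3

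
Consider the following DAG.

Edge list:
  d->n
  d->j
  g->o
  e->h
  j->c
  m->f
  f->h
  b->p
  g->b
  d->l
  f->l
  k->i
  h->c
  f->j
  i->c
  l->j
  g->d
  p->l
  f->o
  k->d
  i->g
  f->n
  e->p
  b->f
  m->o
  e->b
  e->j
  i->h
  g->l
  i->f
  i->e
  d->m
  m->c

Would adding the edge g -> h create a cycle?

No

Adding g→h creates a cycle iff h can already reach g.
Explore from h: no path reaches g. The graph stays acyclic.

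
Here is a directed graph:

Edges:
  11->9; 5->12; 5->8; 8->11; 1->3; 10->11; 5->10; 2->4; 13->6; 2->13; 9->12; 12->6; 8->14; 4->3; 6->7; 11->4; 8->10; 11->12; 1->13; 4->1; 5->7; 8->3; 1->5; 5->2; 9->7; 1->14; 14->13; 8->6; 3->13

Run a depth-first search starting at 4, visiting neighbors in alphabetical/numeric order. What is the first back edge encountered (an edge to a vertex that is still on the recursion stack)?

DFS from 4 (visiting neighbors in alphabetical/numeric order); mark gray on enter, black on exit:
4 gray
  1 gray
    3 gray
      13 gray
        6 gray
          7 gray
          7 black
        6 black
      13 black
    3 black
    5 gray
      2 gray
        2→4: 4 is gray → back edge
First back edge: 2 → 4.

2->4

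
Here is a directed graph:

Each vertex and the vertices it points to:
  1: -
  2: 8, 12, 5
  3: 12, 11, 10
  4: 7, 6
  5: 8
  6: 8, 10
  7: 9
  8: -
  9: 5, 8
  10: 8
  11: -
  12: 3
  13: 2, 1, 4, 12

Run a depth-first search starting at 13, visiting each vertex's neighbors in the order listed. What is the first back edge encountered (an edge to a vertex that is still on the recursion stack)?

3→12

DFS from 13 (visiting each vertex's neighbors in the order listed); mark gray on enter, black on exit:
13 gray
  2 gray
    8 gray
    8 black
    12 gray
      3 gray
        3→12: 12 is gray → back edge
First back edge: 3 → 12.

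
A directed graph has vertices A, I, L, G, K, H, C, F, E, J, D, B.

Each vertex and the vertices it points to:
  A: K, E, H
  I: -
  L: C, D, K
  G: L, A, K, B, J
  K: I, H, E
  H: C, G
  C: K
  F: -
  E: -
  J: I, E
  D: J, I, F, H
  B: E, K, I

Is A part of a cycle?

Yes

A is on a cycle iff A can reach itself via ≥1 edge.
A → H → G → A — yes.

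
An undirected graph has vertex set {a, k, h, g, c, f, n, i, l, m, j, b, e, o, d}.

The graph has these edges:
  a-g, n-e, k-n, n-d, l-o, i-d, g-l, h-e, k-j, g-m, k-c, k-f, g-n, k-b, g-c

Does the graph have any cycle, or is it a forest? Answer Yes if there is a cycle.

Yes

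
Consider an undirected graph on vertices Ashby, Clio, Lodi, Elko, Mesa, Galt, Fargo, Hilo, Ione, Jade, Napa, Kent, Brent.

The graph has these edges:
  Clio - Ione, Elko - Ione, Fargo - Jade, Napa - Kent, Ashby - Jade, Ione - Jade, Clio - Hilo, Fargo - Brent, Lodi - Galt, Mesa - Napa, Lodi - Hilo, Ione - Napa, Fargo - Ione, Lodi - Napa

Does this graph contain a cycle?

Yes

DFS, tracking each vertex's parent; an edge to a visited non-parent vertex closes a cycle.
Start from Lodi:
visit Lodi (parent –)
  visit Hilo (parent Lodi)
    Hilo–Lodi: parent, skip
    visit Clio (parent Hilo)
      visit Ione (parent Clio)
        visit Napa (parent Ione)
          Napa–Ione: parent, skip
          visit Kent (parent Napa)
            Kent–Napa: parent, skip
          visit Mesa (parent Napa)
            Mesa–Napa: parent, skip
          Napa–Lodi: Lodi visited and ≠ parent → cycle
Cycle: Lodi – Hilo – Clio – Ione – Napa – Lodi.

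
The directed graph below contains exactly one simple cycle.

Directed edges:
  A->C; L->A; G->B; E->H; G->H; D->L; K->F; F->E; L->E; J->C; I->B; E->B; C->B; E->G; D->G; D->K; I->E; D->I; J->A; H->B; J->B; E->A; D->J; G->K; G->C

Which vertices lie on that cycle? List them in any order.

E, F, G, K

DFS with gray/black marking from K:
K gray
  F gray
    E gray
      B gray
      B black
      H gray
        H→B: B black — skip
      H black
      G gray
        G→B: B black — skip
        C gray
          C→B: B black — skip
        C black
        G→K: K is gray → back edge
Back edge closes the cycle K → F → E → G → K; its vertices are {E, F, G, K}.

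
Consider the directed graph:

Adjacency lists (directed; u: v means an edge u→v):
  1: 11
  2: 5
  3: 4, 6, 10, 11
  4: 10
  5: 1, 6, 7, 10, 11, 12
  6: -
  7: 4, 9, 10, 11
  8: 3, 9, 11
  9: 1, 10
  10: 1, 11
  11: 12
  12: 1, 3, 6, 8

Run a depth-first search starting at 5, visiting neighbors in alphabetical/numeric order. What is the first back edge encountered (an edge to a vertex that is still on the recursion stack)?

DFS from 5 (visiting neighbors in alphabetical/numeric order); mark gray on enter, black on exit:
5 gray
  1 gray
    11 gray
      12 gray
        12→1: 1 is gray → back edge
First back edge: 12 → 1.

12->1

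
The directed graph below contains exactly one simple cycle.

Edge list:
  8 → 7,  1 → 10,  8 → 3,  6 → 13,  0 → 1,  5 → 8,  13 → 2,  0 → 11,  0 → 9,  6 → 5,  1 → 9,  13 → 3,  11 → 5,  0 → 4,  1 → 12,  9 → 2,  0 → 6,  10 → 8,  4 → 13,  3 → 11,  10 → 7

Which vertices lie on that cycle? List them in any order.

DFS with gray/black marking from 5:
5 gray
  8 gray
    3 gray
      11 gray
        11→5: 5 is gray → back edge
Back edge closes the cycle 5 → 8 → 3 → 11 → 5; its vertices are {3, 5, 8, 11}.

3, 5, 8, 11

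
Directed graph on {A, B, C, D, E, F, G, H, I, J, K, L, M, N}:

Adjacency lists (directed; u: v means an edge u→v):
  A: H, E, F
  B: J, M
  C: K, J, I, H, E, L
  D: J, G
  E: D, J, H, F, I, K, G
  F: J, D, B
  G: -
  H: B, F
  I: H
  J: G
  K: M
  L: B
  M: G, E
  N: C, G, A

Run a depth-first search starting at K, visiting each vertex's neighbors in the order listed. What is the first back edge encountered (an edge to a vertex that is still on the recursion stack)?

DFS from K (visiting each vertex's neighbors in the order listed); mark gray on enter, black on exit:
K gray
  M gray
    G gray
    G black
    E gray
      D gray
        J gray
          J→G: G black — skip
        J black
        D→G: G black — skip
      D black
      E→J: J black — skip
      H gray
        B gray
          B→J: J black — skip
          B→M: M is gray → back edge
First back edge: B → M.

B->M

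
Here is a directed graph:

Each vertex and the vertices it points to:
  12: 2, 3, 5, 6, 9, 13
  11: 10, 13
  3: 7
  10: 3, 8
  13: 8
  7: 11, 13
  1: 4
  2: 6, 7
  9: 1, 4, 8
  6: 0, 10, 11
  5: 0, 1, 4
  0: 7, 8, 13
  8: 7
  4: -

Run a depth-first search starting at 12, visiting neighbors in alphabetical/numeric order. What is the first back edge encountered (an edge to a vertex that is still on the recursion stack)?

DFS from 12 (visiting neighbors in alphabetical/numeric order); mark gray on enter, black on exit:
12 gray
  2 gray
    6 gray
      0 gray
        7 gray
          11 gray
            10 gray
              3 gray
                3→7: 7 is gray → back edge
First back edge: 3 → 7.

3→7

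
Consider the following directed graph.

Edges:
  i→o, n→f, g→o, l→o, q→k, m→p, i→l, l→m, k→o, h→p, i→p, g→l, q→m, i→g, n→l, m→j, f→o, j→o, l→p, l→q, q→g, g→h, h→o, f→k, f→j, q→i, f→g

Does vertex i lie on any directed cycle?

Yes

i is on a cycle iff i can reach itself via ≥1 edge.
i → l → q → i — yes.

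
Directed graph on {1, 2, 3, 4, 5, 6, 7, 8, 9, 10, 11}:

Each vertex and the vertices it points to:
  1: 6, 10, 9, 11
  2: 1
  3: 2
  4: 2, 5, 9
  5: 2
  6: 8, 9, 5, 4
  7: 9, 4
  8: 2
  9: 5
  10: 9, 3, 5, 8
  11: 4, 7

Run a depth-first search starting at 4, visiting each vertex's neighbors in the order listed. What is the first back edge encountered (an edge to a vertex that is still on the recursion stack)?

8→2

DFS from 4 (visiting each vertex's neighbors in the order listed); mark gray on enter, black on exit:
4 gray
  2 gray
    1 gray
      6 gray
        8 gray
          8→2: 2 is gray → back edge
First back edge: 8 → 2.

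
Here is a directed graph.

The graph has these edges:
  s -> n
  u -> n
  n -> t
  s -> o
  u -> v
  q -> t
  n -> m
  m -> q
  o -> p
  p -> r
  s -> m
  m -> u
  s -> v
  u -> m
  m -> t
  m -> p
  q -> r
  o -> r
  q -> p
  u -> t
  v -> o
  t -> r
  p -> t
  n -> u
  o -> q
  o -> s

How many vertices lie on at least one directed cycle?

A vertex is on a directed cycle iff it belongs to a strongly connected component of size ≥ 2 (or has a self-loop).
The vertices on cycles are {m, n, o, s, u, v} — 6 in total.

6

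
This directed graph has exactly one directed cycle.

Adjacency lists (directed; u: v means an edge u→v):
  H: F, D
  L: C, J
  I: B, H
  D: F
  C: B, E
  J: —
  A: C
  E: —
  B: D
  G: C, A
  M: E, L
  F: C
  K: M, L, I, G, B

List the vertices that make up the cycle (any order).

B, C, D, F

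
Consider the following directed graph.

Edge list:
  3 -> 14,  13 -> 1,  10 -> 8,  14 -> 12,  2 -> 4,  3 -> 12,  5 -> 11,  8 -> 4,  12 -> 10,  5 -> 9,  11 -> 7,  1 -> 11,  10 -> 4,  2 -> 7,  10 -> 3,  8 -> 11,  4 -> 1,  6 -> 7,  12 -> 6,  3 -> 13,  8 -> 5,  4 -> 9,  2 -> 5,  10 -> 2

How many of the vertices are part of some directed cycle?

4

A vertex is on a directed cycle iff it belongs to a strongly connected component of size ≥ 2 (or has a self-loop).
The vertices on cycles are {3, 10, 12, 14} — 4 in total.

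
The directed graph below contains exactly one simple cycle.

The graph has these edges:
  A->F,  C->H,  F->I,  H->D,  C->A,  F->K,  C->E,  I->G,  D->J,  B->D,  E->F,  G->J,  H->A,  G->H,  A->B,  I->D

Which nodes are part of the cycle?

DFS with gray/black marking from H:
H gray
  A gray
    B gray
      D gray
        J gray
        J black
      D black
    B black
    F gray
      K gray
      K black
      I gray
        I→D: D black — skip
        G gray
          G→H: H is gray → back edge
Back edge closes the cycle H → A → F → I → G → H; its vertices are {A, F, G, H, I}.

A, F, G, H, I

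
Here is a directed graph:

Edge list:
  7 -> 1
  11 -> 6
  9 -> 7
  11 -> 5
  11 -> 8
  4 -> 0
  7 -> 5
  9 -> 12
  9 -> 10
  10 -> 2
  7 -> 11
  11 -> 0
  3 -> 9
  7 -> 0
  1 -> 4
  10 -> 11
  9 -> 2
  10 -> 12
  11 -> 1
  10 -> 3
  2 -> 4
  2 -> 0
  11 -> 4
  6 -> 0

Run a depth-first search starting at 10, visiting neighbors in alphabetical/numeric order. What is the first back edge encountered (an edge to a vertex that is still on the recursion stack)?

DFS from 10 (visiting neighbors in alphabetical/numeric order); mark gray on enter, black on exit:
10 gray
  2 gray
    0 gray
    0 black
    4 gray
      4→0: 0 black — skip
    4 black
  2 black
  3 gray
    9 gray
      9→2: 2 black — skip
      7 gray
        7→0: 0 black — skip
        1 gray
          1→4: 4 black — skip
        1 black
        5 gray
        5 black
        11 gray
          11→0: 0 black — skip
          11→1: 1 black — skip
          11→4: 4 black — skip
          11→5: 5 black — skip
          6 gray
            6→0: 0 black — skip
          6 black
          8 gray
          8 black
        11 black
      7 black
      9→10: 10 is gray → back edge
First back edge: 9 → 10.

9->10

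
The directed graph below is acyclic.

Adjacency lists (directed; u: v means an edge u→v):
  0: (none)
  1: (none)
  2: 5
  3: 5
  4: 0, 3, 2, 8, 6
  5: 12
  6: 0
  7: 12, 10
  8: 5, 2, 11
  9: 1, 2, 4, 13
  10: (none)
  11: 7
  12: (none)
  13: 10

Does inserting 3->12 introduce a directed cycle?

No

Adding 3→12 creates a cycle iff 12 can already reach 3.
Explore from 12: no path reaches 3. The graph stays acyclic.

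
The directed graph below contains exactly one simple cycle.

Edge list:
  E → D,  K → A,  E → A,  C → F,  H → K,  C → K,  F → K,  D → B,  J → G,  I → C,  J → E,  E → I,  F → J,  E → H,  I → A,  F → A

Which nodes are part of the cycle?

DFS with gray/black marking from J:
J gray
  G gray
  G black
  E gray
    A gray
    A black
    I gray
      I→A: A black — skip
      C gray
        F gray
          F→A: A black — skip
          F→J: J is gray → back edge
Back edge closes the cycle J → E → I → C → F → J; its vertices are {C, E, F, I, J}.

C, E, F, I, J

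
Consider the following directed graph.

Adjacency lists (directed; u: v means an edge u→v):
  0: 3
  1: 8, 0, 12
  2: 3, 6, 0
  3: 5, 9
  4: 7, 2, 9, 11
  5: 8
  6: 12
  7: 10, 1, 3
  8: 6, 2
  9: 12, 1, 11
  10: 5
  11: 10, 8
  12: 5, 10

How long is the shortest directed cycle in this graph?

For each vertex v, BFS finds the shortest path from v back to v.
The shortest such closed walk is 9 → 1 → 0 → 3 → 9, length 4.

4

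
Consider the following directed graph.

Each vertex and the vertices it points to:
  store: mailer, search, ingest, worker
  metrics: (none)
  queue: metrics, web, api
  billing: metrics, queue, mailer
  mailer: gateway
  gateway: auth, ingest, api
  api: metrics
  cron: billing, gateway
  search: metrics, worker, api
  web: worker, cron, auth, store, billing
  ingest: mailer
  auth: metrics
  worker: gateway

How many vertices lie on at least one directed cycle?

A vertex is on a directed cycle iff it belongs to a strongly connected component of size ≥ 2 (or has a self-loop).
The vertices on cycles are {web, cron, queue, ingest, mailer, billing, gateway} — 7 in total.

7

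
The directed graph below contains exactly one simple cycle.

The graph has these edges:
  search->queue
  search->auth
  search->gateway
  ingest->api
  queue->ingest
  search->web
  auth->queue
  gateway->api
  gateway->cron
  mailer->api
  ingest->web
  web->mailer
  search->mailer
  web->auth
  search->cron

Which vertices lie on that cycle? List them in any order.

web, auth, queue, ingest

DFS with gray/black marking from web:
web gray
  auth gray
    queue gray
      ingest gray
        api gray
        api black
        ingest→web: web is gray → back edge
Back edge closes the cycle web → auth → queue → ingest → web; its vertices are {web, auth, queue, ingest}.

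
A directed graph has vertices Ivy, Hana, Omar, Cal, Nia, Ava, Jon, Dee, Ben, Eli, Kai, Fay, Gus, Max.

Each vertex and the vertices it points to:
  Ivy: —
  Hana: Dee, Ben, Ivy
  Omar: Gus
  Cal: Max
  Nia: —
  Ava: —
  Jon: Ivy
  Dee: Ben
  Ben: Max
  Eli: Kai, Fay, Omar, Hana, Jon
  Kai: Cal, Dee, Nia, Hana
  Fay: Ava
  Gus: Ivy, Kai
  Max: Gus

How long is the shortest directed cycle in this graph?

4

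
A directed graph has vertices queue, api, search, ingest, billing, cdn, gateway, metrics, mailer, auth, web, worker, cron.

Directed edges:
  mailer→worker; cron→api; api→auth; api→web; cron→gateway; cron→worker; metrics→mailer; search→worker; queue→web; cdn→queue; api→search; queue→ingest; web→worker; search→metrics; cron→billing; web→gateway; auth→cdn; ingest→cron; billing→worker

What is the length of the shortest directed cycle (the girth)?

6

For each vertex v, BFS finds the shortest path from v back to v.
The shortest such closed walk is api → auth → cdn → queue → ingest → cron → api, length 6.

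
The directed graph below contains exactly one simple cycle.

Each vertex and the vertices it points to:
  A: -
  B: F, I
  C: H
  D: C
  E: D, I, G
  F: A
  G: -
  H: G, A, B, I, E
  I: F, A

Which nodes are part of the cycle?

C, D, E, H

DFS with gray/black marking from H:
H gray
  G gray
  G black
  A gray
  A black
  B gray
    F gray
      F→A: A black — skip
    F black
    I gray
      I→F: F black — skip
      I→A: A black — skip
    I black
  B black
  H→I: I black — skip
  E gray
    D gray
      C gray
        C→H: H is gray → back edge
Back edge closes the cycle H → E → D → C → H; its vertices are {C, D, E, H}.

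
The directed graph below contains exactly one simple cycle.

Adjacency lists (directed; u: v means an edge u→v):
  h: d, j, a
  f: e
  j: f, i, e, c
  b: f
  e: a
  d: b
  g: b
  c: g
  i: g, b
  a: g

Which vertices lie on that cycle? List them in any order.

DFS with gray/black marking from f:
f gray
  e gray
    a gray
      g gray
        b gray
          b→f: f is gray → back edge
Back edge closes the cycle f → e → a → g → b → f; its vertices are {a, b, e, f, g}.

a, b, e, f, g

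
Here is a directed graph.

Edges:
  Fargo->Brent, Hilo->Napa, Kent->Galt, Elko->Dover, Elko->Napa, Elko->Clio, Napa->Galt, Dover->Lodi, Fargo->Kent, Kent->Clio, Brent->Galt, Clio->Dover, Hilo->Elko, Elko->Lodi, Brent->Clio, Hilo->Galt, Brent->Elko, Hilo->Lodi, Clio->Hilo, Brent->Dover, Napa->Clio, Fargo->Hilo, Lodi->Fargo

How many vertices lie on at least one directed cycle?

A vertex is on a directed cycle iff it belongs to a strongly connected component of size ≥ 2 (or has a self-loop).
The vertices on cycles are {Clio, Elko, Hilo, Kent, Lodi, Napa, Brent, Dover, Fargo} — 9 in total.

9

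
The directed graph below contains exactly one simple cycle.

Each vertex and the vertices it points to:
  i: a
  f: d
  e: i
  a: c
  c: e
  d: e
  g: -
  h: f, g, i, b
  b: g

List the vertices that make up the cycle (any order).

a, c, e, i

DFS with gray/black marking from e:
e gray
  i gray
    a gray
      c gray
        c→e: e is gray → back edge
Back edge closes the cycle e → i → a → c → e; its vertices are {a, c, e, i}.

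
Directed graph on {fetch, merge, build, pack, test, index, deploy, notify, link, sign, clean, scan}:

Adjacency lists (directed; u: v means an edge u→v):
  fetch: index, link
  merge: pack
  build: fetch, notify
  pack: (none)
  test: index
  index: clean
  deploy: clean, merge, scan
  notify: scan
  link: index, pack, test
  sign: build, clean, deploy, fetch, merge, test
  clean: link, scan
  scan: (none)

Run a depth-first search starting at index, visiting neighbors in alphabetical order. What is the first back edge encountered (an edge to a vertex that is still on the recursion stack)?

link->index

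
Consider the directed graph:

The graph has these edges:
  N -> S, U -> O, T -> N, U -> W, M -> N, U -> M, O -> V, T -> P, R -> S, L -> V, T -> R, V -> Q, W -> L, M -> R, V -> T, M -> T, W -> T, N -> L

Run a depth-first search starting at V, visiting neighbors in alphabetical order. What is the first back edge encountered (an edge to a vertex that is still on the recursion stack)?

DFS from V (visiting neighbors in alphabetical order); mark gray on enter, black on exit:
V gray
  Q gray
  Q black
  T gray
    N gray
      L gray
        L→V: V is gray → back edge
First back edge: L → V.

L→V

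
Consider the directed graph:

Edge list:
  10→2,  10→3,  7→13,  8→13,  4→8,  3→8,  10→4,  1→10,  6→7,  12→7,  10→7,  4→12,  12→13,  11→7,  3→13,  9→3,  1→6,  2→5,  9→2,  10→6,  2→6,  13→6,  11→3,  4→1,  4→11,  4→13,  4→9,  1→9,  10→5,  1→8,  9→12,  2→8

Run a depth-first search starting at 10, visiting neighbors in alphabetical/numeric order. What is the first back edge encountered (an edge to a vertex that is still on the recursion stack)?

13→6

DFS from 10 (visiting neighbors in alphabetical/numeric order); mark gray on enter, black on exit:
10 gray
  2 gray
    5 gray
    5 black
    6 gray
      7 gray
        13 gray
          13→6: 6 is gray → back edge
First back edge: 13 → 6.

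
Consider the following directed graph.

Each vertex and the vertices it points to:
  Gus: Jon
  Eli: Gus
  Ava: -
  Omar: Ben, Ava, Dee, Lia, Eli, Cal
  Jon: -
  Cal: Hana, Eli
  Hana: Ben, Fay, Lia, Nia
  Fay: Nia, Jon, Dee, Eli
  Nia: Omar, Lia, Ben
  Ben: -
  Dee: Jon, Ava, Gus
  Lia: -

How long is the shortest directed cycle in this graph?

4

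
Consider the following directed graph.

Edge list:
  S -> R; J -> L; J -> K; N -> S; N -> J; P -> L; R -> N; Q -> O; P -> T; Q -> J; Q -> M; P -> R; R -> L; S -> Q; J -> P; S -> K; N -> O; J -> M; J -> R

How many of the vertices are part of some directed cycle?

6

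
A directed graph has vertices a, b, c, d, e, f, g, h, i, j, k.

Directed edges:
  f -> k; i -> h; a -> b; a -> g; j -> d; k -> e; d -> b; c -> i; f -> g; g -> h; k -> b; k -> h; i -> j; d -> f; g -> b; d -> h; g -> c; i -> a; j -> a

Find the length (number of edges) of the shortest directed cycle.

4

For each vertex v, BFS finds the shortest path from v back to v.
The shortest such closed walk is a → g → c → i → a, length 4.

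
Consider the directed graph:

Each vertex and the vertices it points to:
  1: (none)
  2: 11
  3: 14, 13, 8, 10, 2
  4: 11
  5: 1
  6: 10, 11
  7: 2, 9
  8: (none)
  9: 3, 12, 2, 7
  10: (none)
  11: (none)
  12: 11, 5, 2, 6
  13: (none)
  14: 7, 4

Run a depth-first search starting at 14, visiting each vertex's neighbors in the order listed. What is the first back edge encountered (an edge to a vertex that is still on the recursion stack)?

3->14

DFS from 14 (visiting each vertex's neighbors in the order listed); mark gray on enter, black on exit:
14 gray
  7 gray
    2 gray
      11 gray
      11 black
    2 black
    9 gray
      3 gray
        3→14: 14 is gray → back edge
First back edge: 3 → 14.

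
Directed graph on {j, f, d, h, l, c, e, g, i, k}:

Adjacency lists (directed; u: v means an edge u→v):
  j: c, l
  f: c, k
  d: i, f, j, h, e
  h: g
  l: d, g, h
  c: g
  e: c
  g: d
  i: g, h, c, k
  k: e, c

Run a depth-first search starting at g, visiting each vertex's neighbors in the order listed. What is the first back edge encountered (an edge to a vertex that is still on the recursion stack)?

i->g

DFS from g (visiting each vertex's neighbors in the order listed); mark gray on enter, black on exit:
g gray
  d gray
    i gray
      i→g: g is gray → back edge
First back edge: i → g.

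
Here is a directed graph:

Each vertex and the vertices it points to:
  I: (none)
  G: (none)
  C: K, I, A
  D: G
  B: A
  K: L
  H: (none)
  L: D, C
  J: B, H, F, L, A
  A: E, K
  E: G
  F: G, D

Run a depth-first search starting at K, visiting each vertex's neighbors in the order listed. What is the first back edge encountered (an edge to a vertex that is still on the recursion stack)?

DFS from K (visiting each vertex's neighbors in the order listed); mark gray on enter, black on exit:
K gray
  L gray
    D gray
      G gray
      G black
    D black
    C gray
      C→K: K is gray → back edge
First back edge: C → K.

C→K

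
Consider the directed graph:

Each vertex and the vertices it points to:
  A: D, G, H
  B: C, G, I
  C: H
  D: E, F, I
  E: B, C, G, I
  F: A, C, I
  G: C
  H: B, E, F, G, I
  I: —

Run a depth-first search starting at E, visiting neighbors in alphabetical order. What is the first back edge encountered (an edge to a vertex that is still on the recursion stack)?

H→B

DFS from E (visiting neighbors in alphabetical order); mark gray on enter, black on exit:
E gray
  B gray
    C gray
      H gray
        H→B: B is gray → back edge
First back edge: H → B.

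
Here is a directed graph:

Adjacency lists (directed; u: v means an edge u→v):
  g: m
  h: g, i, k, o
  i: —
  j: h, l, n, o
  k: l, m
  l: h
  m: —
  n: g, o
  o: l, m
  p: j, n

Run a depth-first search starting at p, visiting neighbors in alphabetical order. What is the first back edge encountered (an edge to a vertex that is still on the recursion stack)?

l→h

DFS from p (visiting neighbors in alphabetical order); mark gray on enter, black on exit:
p gray
  j gray
    h gray
      g gray
        m gray
        m black
      g black
      i gray
      i black
      k gray
        l gray
          l→h: h is gray → back edge
First back edge: l → h.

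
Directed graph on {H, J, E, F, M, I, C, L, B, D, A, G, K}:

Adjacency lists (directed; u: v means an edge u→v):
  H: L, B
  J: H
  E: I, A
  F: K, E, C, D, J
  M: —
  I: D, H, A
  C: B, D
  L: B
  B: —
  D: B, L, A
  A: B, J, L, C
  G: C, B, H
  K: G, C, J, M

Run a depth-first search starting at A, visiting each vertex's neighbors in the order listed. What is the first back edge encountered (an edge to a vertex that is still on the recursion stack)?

D->A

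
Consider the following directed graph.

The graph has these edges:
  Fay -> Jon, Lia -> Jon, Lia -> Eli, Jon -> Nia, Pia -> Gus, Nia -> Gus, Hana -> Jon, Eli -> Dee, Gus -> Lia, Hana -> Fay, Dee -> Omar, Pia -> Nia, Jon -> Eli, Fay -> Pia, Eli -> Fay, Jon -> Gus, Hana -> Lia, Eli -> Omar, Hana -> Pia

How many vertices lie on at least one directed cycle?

A vertex is on a directed cycle iff it belongs to a strongly connected component of size ≥ 2 (or has a self-loop).
The vertices on cycles are {Eli, Fay, Gus, Jon, Lia, Nia, Pia} — 7 in total.

7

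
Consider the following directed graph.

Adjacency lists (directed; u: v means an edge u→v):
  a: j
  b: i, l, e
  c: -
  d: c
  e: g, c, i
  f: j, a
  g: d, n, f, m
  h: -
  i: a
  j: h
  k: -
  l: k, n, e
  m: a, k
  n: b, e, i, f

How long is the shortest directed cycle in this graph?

3

For each vertex v, BFS finds the shortest path from v back to v.
The shortest such closed walk is l → n → b → l, length 3.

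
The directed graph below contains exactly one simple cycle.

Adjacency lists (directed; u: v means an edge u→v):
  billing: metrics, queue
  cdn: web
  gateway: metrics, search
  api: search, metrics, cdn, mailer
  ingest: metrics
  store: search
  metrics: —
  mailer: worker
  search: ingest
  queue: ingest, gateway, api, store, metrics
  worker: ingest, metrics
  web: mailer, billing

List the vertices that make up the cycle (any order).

DFS with gray/black marking from billing:
billing gray
  metrics gray
  metrics black
  queue gray
    ingest gray
      ingest→metrics: metrics black — skip
    ingest black
    gateway gray
      gateway→metrics: metrics black — skip
      search gray
        search→ingest: ingest black — skip
      search black
    gateway black
    api gray
      api→search: search black — skip
      api→metrics: metrics black — skip
      cdn gray
        web gray
          mailer gray
            worker gray
              worker→ingest: ingest black — skip
              worker→metrics: metrics black — skip
            worker black
          mailer black
          web→billing: billing is gray → back edge
Back edge closes the cycle billing → queue → api → cdn → web → billing; its vertices are {api, cdn, web, queue, billing}.

api, cdn, web, queue, billing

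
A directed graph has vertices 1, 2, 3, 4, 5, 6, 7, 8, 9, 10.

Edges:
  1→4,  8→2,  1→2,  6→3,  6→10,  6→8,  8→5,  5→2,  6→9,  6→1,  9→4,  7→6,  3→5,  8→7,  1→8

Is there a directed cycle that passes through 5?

No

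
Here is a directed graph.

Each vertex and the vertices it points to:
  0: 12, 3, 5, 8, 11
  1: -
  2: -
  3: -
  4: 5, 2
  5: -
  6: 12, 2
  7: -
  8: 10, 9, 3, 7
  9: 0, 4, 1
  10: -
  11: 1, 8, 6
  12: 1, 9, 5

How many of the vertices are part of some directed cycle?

6

A vertex is on a directed cycle iff it belongs to a strongly connected component of size ≥ 2 (or has a self-loop).
The vertices on cycles are {0, 6, 8, 9, 11, 12} — 6 in total.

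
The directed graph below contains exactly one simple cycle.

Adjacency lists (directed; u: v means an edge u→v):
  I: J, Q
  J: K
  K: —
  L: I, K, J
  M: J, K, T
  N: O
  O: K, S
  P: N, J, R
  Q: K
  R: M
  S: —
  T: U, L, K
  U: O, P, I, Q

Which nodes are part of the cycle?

M, P, R, T, U

DFS with gray/black marking from T:
T gray
  U gray
    O gray
      K gray
      K black
      S gray
      S black
    O black
    P gray
      N gray
        N→O: O black — skip
      N black
      J gray
        J→K: K black — skip
      J black
      R gray
        M gray
          M→J: J black — skip
          M→K: K black — skip
          M→T: T is gray → back edge
Back edge closes the cycle T → U → P → R → M → T; its vertices are {M, P, R, T, U}.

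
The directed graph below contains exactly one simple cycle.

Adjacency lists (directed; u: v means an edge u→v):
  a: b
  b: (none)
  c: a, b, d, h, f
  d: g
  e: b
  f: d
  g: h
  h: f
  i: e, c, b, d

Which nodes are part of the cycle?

DFS with gray/black marking from f:
f gray
  d gray
    g gray
      h gray
        h→f: f is gray → back edge
Back edge closes the cycle f → d → g → h → f; its vertices are {d, f, g, h}.

d, f, g, h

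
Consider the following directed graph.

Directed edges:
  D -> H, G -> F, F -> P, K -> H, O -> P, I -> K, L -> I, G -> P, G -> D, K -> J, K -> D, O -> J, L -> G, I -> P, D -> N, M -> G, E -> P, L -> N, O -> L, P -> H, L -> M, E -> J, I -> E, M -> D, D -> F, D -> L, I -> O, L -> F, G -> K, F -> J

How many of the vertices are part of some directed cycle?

A vertex is on a directed cycle iff it belongs to a strongly connected component of size ≥ 2 (or has a self-loop).
The vertices on cycles are {D, G, I, K, L, M, O} — 7 in total.

7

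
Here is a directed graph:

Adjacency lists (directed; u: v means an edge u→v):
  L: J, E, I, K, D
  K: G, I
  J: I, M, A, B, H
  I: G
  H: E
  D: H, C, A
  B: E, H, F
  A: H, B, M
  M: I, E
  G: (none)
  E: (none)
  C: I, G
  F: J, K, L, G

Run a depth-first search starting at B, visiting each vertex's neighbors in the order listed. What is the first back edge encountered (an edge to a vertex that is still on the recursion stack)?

A->B

DFS from B (visiting each vertex's neighbors in the order listed); mark gray on enter, black on exit:
B gray
  E gray
  E black
  H gray
    H→E: E black — skip
  H black
  F gray
    J gray
      I gray
        G gray
        G black
      I black
      M gray
        M→I: I black — skip
        M→E: E black — skip
      M black
      A gray
        A→H: H black — skip
        A→B: B is gray → back edge
First back edge: A → B.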